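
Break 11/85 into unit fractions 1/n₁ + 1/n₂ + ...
1/8 + 1/227 + 1/154360

Greedy algorithm:
11/85: ceiling(85/11) = 8, use 1/8
3/680: ceiling(680/3) = 227, use 1/227
1/154360: ceiling(154360/1) = 154360, use 1/154360
Result: 11/85 = 1/8 + 1/227 + 1/154360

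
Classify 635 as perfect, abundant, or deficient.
deficient

Proper divisors of 635: sum = 1 + 5 + 127 = 133
Since 133 < 635, 635 is deficient.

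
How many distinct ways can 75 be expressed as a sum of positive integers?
8118264

p(n) counts ways to write n as a sum of positive integers (order ignored).
Euler's pentagonal recurrence: p(k) = p(k-1) + p(k-2) - p(k-5) - p(k-7) + p(k-12) + p(k-15) - ... (offsets j(3j∓1)/2, signs ++--, p(0)=1, p(<0)=0).
DP table for k = 0..74: p(0)=1, p(1)=1, p(2)=2, p(3)=3, p(4)=5, p(5)=7, p(6)=11, p(7)=15, p(8)=22, p(9)=30, p(10)=42, p(11)=56, p(12)=77, p(13)=101, p(14)=135, p(15)=176, p(16)=231, p(17)=297, p(18)=385, p(19)=490, p(20)=627, p(21)=792, p(22)=1002, p(23)=1255, p(24)=1575, p(25)=1958, p(26)=2436, p(27)=3010, p(28)=3718, p(29)=4565, p(30)=5604, p(31)=6842, p(32)=8349, p(33)=10143, p(34)=12310, p(35)=14883, p(36)=17977, p(37)=21637, p(38)=26015, p(39)=31185, p(40)=37338, p(41)=44583, p(42)=53174, p(43)=63261, p(44)=75175, p(45)=89134, p(46)=105558, p(47)=124754, p(48)=147273, p(49)=173525, p(50)=204226, p(51)=239943, p(52)=281589, p(53)=329931, p(54)=386155, p(55)=451276, p(56)=526823, p(57)=614154, p(58)=715220, p(59)=831820, p(60)=966467, p(61)=1121505, p(62)=1300156, p(63)=1505499, p(64)=1741630, p(65)=2012558, p(66)=2323520, p(67)=2679689, p(68)=3087735, p(69)=3554345, p(70)=4087968, p(71)=4697205, p(72)=5392783, p(73)=6185689, p(74)=7089500.
Final step: p(75) = p(74) + p(73) - p(70) - p(68) + p(63) + p(60) - p(53) - p(49) + p(40) + p(35) - p(24) - p(18) + p(5)
= 7089500 + 6185689 - 4087968 - 3087735 + 1505499 + 966467 - 329931 - 173525 + 37338 + 14883 - 1575 - 385 + 7
= 8118264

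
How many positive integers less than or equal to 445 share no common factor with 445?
352

445 = 5 × 89
φ(n) = n × ∏(1 - 1/p) for each prime p dividing n
φ(445) = 445 × (1 - 1/5) × (1 - 1/89) = 352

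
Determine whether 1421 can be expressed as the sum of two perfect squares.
14² + 35² (a=14, b=35)

Factorization: 1421 = 7^2 × 29
By Fermat: n is sum of two squares iff every prime p ≡ 3 (mod 4) appears to even power.
All primes ≡ 3 (mod 4) appear to even power.
Search a = 0, 1, 2, … for 1421 - a² a perfect square: first hit at a = 14: 1421 - 196 = 1225 = 35².
1421 = 14² + 35² = 196 + 1225 ✓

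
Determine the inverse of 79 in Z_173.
46

gcd(79, 173) = 1, so the inverse exists.
Extended Euclidean algorithm on (173, 79):
173 = 2 × 79 + 15  ⟹  15 = (1)·173 + (-2)·79
79 = 5 × 15 + 4  ⟹  4 = (-5)·173 + (11)·79
15 = 3 × 4 + 3  ⟹  3 = (16)·173 + (-35)·79
4 = 1 × 3 + 1  ⟹  1 = (-21)·173 + (46)·79
So (46)·79 ≡ 1 (mod 173), i.e. 79^(-1) ≡ 46 (mod 173).
Check: 79 × 46 = 3634 ≡ 1 (mod 173)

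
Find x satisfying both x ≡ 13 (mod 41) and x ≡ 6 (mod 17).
669

Using Chinese Remainder Theorem:
M = 41 × 17 = 697
M1 = 17, M2 = 41
y1 = 17^(-1) mod 41 = 29
y2 = 41^(-1) mod 17 = 5
x = (13×17×29 + 6×41×5) mod 697 = 669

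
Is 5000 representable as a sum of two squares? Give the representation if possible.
10² + 70² (a=10, b=70)

Factorization: 5000 = 2^3 × 5^4
By Fermat: n is sum of two squares iff every prime p ≡ 3 (mod 4) appears to even power.
All primes ≡ 3 (mod 4) appear to even power.
Search a = 0, 1, 2, … for 5000 - a² a perfect square: first hit at a = 10: 5000 - 100 = 4900 = 70².
5000 = 10² + 70² = 100 + 4900 ✓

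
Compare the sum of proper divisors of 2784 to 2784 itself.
abundant

Proper divisors of 2784: sum = 1 + 2 + 3 + 4 + 6 + 8 + 12 + 16 + ... + 464 + 696 + 928 + 1392 (23 divisors) = 4776
Since 4776 > 2784, 2784 is abundant.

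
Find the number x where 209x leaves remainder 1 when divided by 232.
121

gcd(209, 232) = 1, so the inverse exists.
Extended Euclidean algorithm on (232, 209):
232 = 1 × 209 + 23  ⟹  23 = (1)·232 + (-1)·209
209 = 9 × 23 + 2  ⟹  2 = (-9)·232 + (10)·209
23 = 11 × 2 + 1  ⟹  1 = (100)·232 + (-111)·209
So (-111)·209 ≡ 1 (mod 232), i.e. 209^(-1) ≡ -111 ≡ 121 (mod 232).
Check: 209 × 121 = 25289 ≡ 1 (mod 232)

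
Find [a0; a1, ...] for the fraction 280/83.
[3; 2, 1, 2, 10]

Euclidean algorithm steps:
280 = 3 × 83 + 31
83 = 2 × 31 + 21
31 = 1 × 21 + 10
21 = 2 × 10 + 1
10 = 10 × 1 + 0
Continued fraction: [3; 2, 1, 2, 10]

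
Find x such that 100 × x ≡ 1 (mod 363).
265

gcd(100, 363) = 1, so the inverse exists.
Extended Euclidean algorithm on (363, 100):
363 = 3 × 100 + 63  ⟹  63 = (1)·363 + (-3)·100
100 = 1 × 63 + 37  ⟹  37 = (-1)·363 + (4)·100
63 = 1 × 37 + 26  ⟹  26 = (2)·363 + (-7)·100
37 = 1 × 26 + 11  ⟹  11 = (-3)·363 + (11)·100
26 = 2 × 11 + 4  ⟹  4 = (8)·363 + (-29)·100
11 = 2 × 4 + 3  ⟹  3 = (-19)·363 + (69)·100
4 = 1 × 3 + 1  ⟹  1 = (27)·363 + (-98)·100
So (-98)·100 ≡ 1 (mod 363), i.e. 100^(-1) ≡ -98 ≡ 265 (mod 363).
Check: 100 × 265 = 26500 ≡ 1 (mod 363)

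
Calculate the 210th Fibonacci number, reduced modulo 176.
88

Matrix identity: Q^n = [[F_(n+1), F_n], [F_n, F_(n-1)]] with Q = [[1,1],[1,0]].
n = 210 = 11010010₂. Square-and-multiply, entries mod 176:
Q^1 = [[1,1],[1,0]]
Q^3 = (Q^1)²·Q = [[3,2],[2,1]]
Q^6 = (Q^3)² = [[13,8],[8,5]]
Q^13 = (Q^6)²·Q = [[25,57],[57,144]]
Q^26 = (Q^13)² = [[2,129],[129,49]]
Q^52 = (Q^26)² = [[101,67],[67,34]]
Q^105 = (Q^52)²·Q = [[151,82],[82,69]]
Q^210 = (Q^105)² = [[133,88],[88,45]]
F_210 mod 176 = Q^210[0][1] = 88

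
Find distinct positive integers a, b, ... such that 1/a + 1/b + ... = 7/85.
1/13 + 1/185 + 1/40885

Greedy algorithm:
7/85: ceiling(85/7) = 13, use 1/13
6/1105: ceiling(1105/6) = 185, use 1/185
1/40885: ceiling(40885/1) = 40885, use 1/40885
Result: 7/85 = 1/13 + 1/185 + 1/40885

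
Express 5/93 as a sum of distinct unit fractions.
1/19 + 1/884 + 1/1562028

Greedy algorithm:
5/93: ceiling(93/5) = 19, use 1/19
2/1767: ceiling(1767/2) = 884, use 1/884
1/1562028: ceiling(1562028/1) = 1562028, use 1/1562028
Result: 5/93 = 1/19 + 1/884 + 1/1562028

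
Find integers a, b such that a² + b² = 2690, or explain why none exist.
17² + 49² (a=17, b=49)

Factorization: 2690 = 2 × 5 × 269
By Fermat: n is sum of two squares iff every prime p ≡ 3 (mod 4) appears to even power.
All primes ≡ 3 (mod 4) appear to even power.
Search a = 0, 1, 2, … for 2690 - a² a perfect square: first hit at a = 17: 2690 - 289 = 2401 = 49².
2690 = 17² + 49² = 289 + 2401 ✓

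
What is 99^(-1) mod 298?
295

gcd(99, 298) = 1, so the inverse exists.
Extended Euclidean algorithm on (298, 99):
298 = 3 × 99 + 1  ⟹  1 = (1)·298 + (-3)·99
So (-3)·99 ≡ 1 (mod 298), i.e. 99^(-1) ≡ -3 ≡ 295 (mod 298).
Check: 99 × 295 = 29205 ≡ 1 (mod 298)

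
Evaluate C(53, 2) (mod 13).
0

Using Lucas' theorem:
Write n=53 and k=2 in base 13:
n in base 13: [4, 1]
k in base 13: [0, 2]
C(53,2) mod 13 = ∏ C(n_i, k_i) mod 13
Digit binomials (mod 13): C(4,0) = 1; C(1,2) = 0 (k_i > n_i)
Product: 1 × 0 = 0 ≡ 0 (mod 13)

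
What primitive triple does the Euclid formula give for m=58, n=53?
(555, 6148, 6173)

Euclid's formula: a = m² - n², b = 2mn, c = m² + n²
m = 58, n = 53
a = 58² - 53² = 3364 - 2809 = 555
b = 2 × 58 × 53 = 6148
c = 58² + 53² = 3364 + 2809 = 6173
Verification: 555² + 6148² = 308025 + 37797904 = 38105929 = 6173² ✓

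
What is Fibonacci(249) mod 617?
173

Matrix identity: Q^n = [[F_(n+1), F_n], [F_n, F_(n-1)]] with Q = [[1,1],[1,0]].
n = 249 = 11111001₂. Square-and-multiply, entries mod 617:
Q^1 = [[1,1],[1,0]]
Q^3 = (Q^1)²·Q = [[3,2],[2,1]]
Q^7 = (Q^3)²·Q = [[21,13],[13,8]]
Q^15 = (Q^7)²·Q = [[370,610],[610,377]]
Q^31 = (Q^15)²·Q = [[299,592],[592,324]]
Q^62 = (Q^31)² = [[561,467],[467,94]]
Q^124 = (Q^62)² = [[339,470],[470,486]]
Q^249 = (Q^124)²·Q = [[447,173],[173,274]]
F_249 mod 617 = Q^249[0][1] = 173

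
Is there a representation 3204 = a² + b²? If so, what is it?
30² + 48² (a=30, b=48)

Factorization: 3204 = 2^2 × 3^2 × 89
By Fermat: n is sum of two squares iff every prime p ≡ 3 (mod 4) appears to even power.
All primes ≡ 3 (mod 4) appear to even power.
Search a = 0, 1, 2, … for 3204 - a² a perfect square: first hit at a = 30: 3204 - 900 = 2304 = 48².
3204 = 30² + 48² = 900 + 2304 ✓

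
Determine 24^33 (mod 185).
29

Repeated squaring. Binary of 33 = 100001.
24^1 ≡ 24 (mod 185); 24^2 ≡ 21 (mod 185); 24^4 ≡ 71 (mod 185); 24^8 ≡ 46 (mod 185); 24^16 ≡ 81 (mod 185); 24^32 ≡ 86 (mod 185)
24^33 = 24^1 × 24^32 ≡ 29 (mod 185)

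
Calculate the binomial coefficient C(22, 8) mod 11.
0

Using Lucas' theorem:
Write n=22 and k=8 in base 11:
n in base 11: [2, 0]
k in base 11: [0, 8]
C(22,8) mod 11 = ∏ C(n_i, k_i) mod 11
Digit binomials (mod 11): C(2,0) = 1; C(0,8) = 0 (k_i > n_i)
Product: 1 × 0 = 0 ≡ 0 (mod 11)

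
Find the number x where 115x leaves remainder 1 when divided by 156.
19

gcd(115, 156) = 1, so the inverse exists.
Extended Euclidean algorithm on (156, 115):
156 = 1 × 115 + 41  ⟹  41 = (1)·156 + (-1)·115
115 = 2 × 41 + 33  ⟹  33 = (-2)·156 + (3)·115
41 = 1 × 33 + 8  ⟹  8 = (3)·156 + (-4)·115
33 = 4 × 8 + 1  ⟹  1 = (-14)·156 + (19)·115
So (19)·115 ≡ 1 (mod 156), i.e. 115^(-1) ≡ 19 (mod 156).
Check: 115 × 19 = 2185 ≡ 1 (mod 156)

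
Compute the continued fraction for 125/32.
[3; 1, 9, 1, 2]

Euclidean algorithm steps:
125 = 3 × 32 + 29
32 = 1 × 29 + 3
29 = 9 × 3 + 2
3 = 1 × 2 + 1
2 = 2 × 1 + 0
Continued fraction: [3; 1, 9, 1, 2]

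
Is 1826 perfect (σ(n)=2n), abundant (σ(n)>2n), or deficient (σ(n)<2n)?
deficient

Proper divisors of 1826: sum = 1 + 2 + 11 + 22 + 83 + 166 + 913 = 1198
Since 1198 < 1826, 1826 is deficient.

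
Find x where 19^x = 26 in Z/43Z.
23

Baby-step giant-step with step n = ⌈√43⌉ = 7.
Baby steps 19^j mod 43 (j:value) for j=0..6: 0:1, 1:19, 2:17, 3:22, 4:31, 5:30, 6:11.
Giant-step multiplier: 19^(-7) ≡ 19^(42-7) = 19^35 ≡ 7 (mod 43).
Giant steps γ_i = 26·7^i mod 43: γ_0=26, γ_1=10, γ_2=27, γ_3=17 (in table at j=2).
x = i·n + j = 3·7 + 2 = 23.
Check: 19^23 ≡ 26 (mod 43).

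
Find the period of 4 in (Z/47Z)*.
23

47 is prime, so ord(4) divides φ(47) = 46.
Divisors of 46: 1, 2, 23, 46.
Repeated squaring: 4^1 ≡ 4, 4^2 ≡ 16, 4^4 ≡ 21, 4^8 ≡ 18, 4^16 ≡ 42, 4^32 ≡ 25 (mod 47).
Test 4^d mod 47 for each divisor d in increasing order:
4^1 ≡ 4
4^2 ≡ 16
4^23 = 4^16·4^4·4^2·4^1 ≡ 1  ← first divisor giving 1
The order is 23.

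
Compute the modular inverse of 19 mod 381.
361

gcd(19, 381) = 1, so the inverse exists.
Extended Euclidean algorithm on (381, 19):
381 = 20 × 19 + 1  ⟹  1 = (1)·381 + (-20)·19
So (-20)·19 ≡ 1 (mod 381), i.e. 19^(-1) ≡ -20 ≡ 361 (mod 381).
Check: 19 × 361 = 6859 ≡ 1 (mod 381)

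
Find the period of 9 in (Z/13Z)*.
3

13 is prime, so ord(9) divides φ(13) = 12.
Divisors of 12: 1, 2, 3, 4, 6, 12.
Repeated squaring: 9^1 ≡ 9, 9^2 ≡ 3, 9^4 ≡ 9, 9^8 ≡ 3 (mod 13).
Test 9^d mod 13 for each divisor d in increasing order:
9^1 ≡ 9
9^2 ≡ 3
9^3 = 9^2·9^1 ≡ 1  ← first divisor giving 1
The order is 3.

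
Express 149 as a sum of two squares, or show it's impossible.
7² + 10² (a=7, b=10)

Factorization: 149 = 149
By Fermat: n is sum of two squares iff every prime p ≡ 3 (mod 4) appears to even power.
All primes ≡ 3 (mod 4) appear to even power.
Search a = 0, 1, 2, … for 149 - a² a perfect square: first hit at a = 7: 149 - 49 = 100 = 10².
149 = 7² + 10² = 49 + 100 ✓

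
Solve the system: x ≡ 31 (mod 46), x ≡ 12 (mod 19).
31

Using Chinese Remainder Theorem:
M = 46 × 19 = 874
M1 = 19, M2 = 46
y1 = 19^(-1) mod 46 = 17
y2 = 46^(-1) mod 19 = 12
x = (31×19×17 + 12×46×12) mod 874 = 31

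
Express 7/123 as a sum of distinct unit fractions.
1/18 + 1/738

Greedy algorithm:
7/123: ceiling(123/7) = 18, use 1/18
1/738: ceiling(738/1) = 738, use 1/738
Result: 7/123 = 1/18 + 1/738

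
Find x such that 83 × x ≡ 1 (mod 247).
125

gcd(83, 247) = 1, so the inverse exists.
Extended Euclidean algorithm on (247, 83):
247 = 2 × 83 + 81  ⟹  81 = (1)·247 + (-2)·83
83 = 1 × 81 + 2  ⟹  2 = (-1)·247 + (3)·83
81 = 40 × 2 + 1  ⟹  1 = (41)·247 + (-122)·83
So (-122)·83 ≡ 1 (mod 247), i.e. 83^(-1) ≡ -122 ≡ 125 (mod 247).
Check: 83 × 125 = 10375 ≡ 1 (mod 247)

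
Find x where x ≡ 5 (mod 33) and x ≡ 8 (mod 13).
203

Using Chinese Remainder Theorem:
M = 33 × 13 = 429
M1 = 13, M2 = 33
y1 = 13^(-1) mod 33 = 28
y2 = 33^(-1) mod 13 = 2
x = (5×13×28 + 8×33×2) mod 429 = 203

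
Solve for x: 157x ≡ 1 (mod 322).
201

gcd(157, 322) = 1, so the inverse exists.
Extended Euclidean algorithm on (322, 157):
322 = 2 × 157 + 8  ⟹  8 = (1)·322 + (-2)·157
157 = 19 × 8 + 5  ⟹  5 = (-19)·322 + (39)·157
8 = 1 × 5 + 3  ⟹  3 = (20)·322 + (-41)·157
5 = 1 × 3 + 2  ⟹  2 = (-39)·322 + (80)·157
3 = 1 × 2 + 1  ⟹  1 = (59)·322 + (-121)·157
So (-121)·157 ≡ 1 (mod 322), i.e. 157^(-1) ≡ -121 ≡ 201 (mod 322).
Check: 157 × 201 = 31557 ≡ 1 (mod 322)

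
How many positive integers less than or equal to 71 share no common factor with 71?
70

71 = 71
φ(n) = n × ∏(1 - 1/p) for each prime p dividing n
φ(71) = 71 × (1 - 1/71) = 70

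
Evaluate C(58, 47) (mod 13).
0

Using Lucas' theorem:
Write n=58 and k=47 in base 13:
n in base 13: [4, 6]
k in base 13: [3, 8]
C(58,47) mod 13 = ∏ C(n_i, k_i) mod 13
Digit binomials (mod 13): C(4,3) = 4; C(6,8) = 0 (k_i > n_i)
Product: 4 × 0 = 0 ≡ 0 (mod 13)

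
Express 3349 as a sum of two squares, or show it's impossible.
10² + 57² (a=10, b=57)

Factorization: 3349 = 17 × 197
By Fermat: n is sum of two squares iff every prime p ≡ 3 (mod 4) appears to even power.
All primes ≡ 3 (mod 4) appear to even power.
Search a = 0, 1, 2, … for 3349 - a² a perfect square: first hit at a = 10: 3349 - 100 = 3249 = 57².
3349 = 10² + 57² = 100 + 3249 ✓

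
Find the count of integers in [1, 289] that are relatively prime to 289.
272

289 = 17^2
φ(n) = n × ∏(1 - 1/p) for each prime p dividing n
φ(289) = 289 × (1 - 1/17) = 272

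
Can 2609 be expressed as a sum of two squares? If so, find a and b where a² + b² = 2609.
20² + 47² (a=20, b=47)

Factorization: 2609 = 2609
By Fermat: n is sum of two squares iff every prime p ≡ 3 (mod 4) appears to even power.
All primes ≡ 3 (mod 4) appear to even power.
Search a = 0, 1, 2, … for 2609 - a² a perfect square: first hit at a = 20: 2609 - 400 = 2209 = 47².
2609 = 20² + 47² = 400 + 2209 ✓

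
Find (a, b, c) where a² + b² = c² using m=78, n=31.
(5123, 4836, 7045)

Euclid's formula: a = m² - n², b = 2mn, c = m² + n²
m = 78, n = 31
a = 78² - 31² = 6084 - 961 = 5123
b = 2 × 78 × 31 = 4836
c = 78² + 31² = 6084 + 961 = 7045
Verification: 5123² + 4836² = 26245129 + 23386896 = 49632025 = 7045² ✓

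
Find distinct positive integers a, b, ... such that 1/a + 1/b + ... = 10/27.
1/3 + 1/27

Greedy algorithm:
10/27: ceiling(27/10) = 3, use 1/3
1/27: ceiling(27/1) = 27, use 1/27
Result: 10/27 = 1/3 + 1/27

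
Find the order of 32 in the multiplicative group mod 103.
51

103 is prime, so ord(32) divides φ(103) = 102.
Divisors of 102: 1, 2, 3, 6, 17, 34, 51, 102.
Repeated squaring: 32^1 ≡ 32, 32^2 ≡ 97, 32^4 ≡ 36, 32^8 ≡ 60, 32^16 ≡ 98, 32^32 ≡ 25, 32^64 ≡ 7 (mod 103).
Test 32^d mod 103 for each divisor d in increasing order:
32^1 ≡ 32
32^2 ≡ 97
32^3 = 32^2·32^1 ≡ 14
32^6 = 32^4·32^2 ≡ 93
32^17 = 32^16·32^1 ≡ 46
32^34 = 32^32·32^2 ≡ 56
32^51 = 32^32·32^16·32^2·32^1 ≡ 1  ← first divisor giving 1
The order is 51.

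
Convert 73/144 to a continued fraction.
[0; 1, 1, 35, 2]

Euclidean algorithm steps:
73 = 0 × 144 + 73
144 = 1 × 73 + 71
73 = 1 × 71 + 2
71 = 35 × 2 + 1
2 = 2 × 1 + 0
Continued fraction: [0; 1, 1, 35, 2]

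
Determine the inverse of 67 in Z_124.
87

gcd(67, 124) = 1, so the inverse exists.
Extended Euclidean algorithm on (124, 67):
124 = 1 × 67 + 57  ⟹  57 = (1)·124 + (-1)·67
67 = 1 × 57 + 10  ⟹  10 = (-1)·124 + (2)·67
57 = 5 × 10 + 7  ⟹  7 = (6)·124 + (-11)·67
10 = 1 × 7 + 3  ⟹  3 = (-7)·124 + (13)·67
7 = 2 × 3 + 1  ⟹  1 = (20)·124 + (-37)·67
So (-37)·67 ≡ 1 (mod 124), i.e. 67^(-1) ≡ -37 ≡ 87 (mod 124).
Check: 67 × 87 = 5829 ≡ 1 (mod 124)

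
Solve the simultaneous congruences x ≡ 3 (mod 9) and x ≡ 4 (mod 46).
372

Using Chinese Remainder Theorem:
M = 9 × 46 = 414
M1 = 46, M2 = 9
y1 = 46^(-1) mod 9 = 1
y2 = 9^(-1) mod 46 = 41
x = (3×46×1 + 4×9×41) mod 414 = 372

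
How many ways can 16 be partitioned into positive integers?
231

p(n) counts ways to write n as a sum of positive integers (order ignored).
Euler's pentagonal recurrence: p(k) = p(k-1) + p(k-2) - p(k-5) - p(k-7) + p(k-12) + p(k-15) - ... (offsets j(3j∓1)/2, signs ++--, p(0)=1, p(<0)=0).
DP table for k = 0..15: p(0)=1, p(1)=1, p(2)=2, p(3)=3, p(4)=5, p(5)=7, p(6)=11, p(7)=15, p(8)=22, p(9)=30, p(10)=42, p(11)=56, p(12)=77, p(13)=101, p(14)=135, p(15)=176.
Final step: p(16) = p(15) + p(14) - p(11) - p(9) + p(4) + p(1)
= 176 + 135 - 56 - 30 + 5 + 1
= 231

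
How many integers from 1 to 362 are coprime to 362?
180

362 = 2 × 181
φ(n) = n × ∏(1 - 1/p) for each prime p dividing n
φ(362) = 362 × (1 - 1/2) × (1 - 1/181) = 180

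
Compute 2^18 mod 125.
19

Repeated squaring. Binary of 18 = 10010.
2^1 ≡ 2 (mod 125); 2^2 ≡ 4 (mod 125); 2^4 ≡ 16 (mod 125); 2^8 ≡ 6 (mod 125); 2^16 ≡ 36 (mod 125)
2^18 = 2^2 × 2^16 ≡ 19 (mod 125)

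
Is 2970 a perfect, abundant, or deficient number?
abundant

Proper divisors of 2970: sum = 1 + 2 + 3 + 5 + 6 + 9 + 10 + 11 + ... + 495 + 594 + 990 + 1485 (31 divisors) = 5670
Since 5670 > 2970, 2970 is abundant.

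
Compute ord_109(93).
18

109 is prime, so ord(93) divides φ(109) = 108.
Divisors of 108: 1, 2, 3, 4, 6, 9, 12, 18, 27, 36, 54, 108.
Repeated squaring: 93^1 ≡ 93, 93^2 ≡ 38, 93^4 ≡ 27, 93^8 ≡ 75, 93^16 ≡ 66, 93^32 ≡ 105, 93^64 ≡ 16 (mod 109).
Test 93^d mod 109 for each divisor d in increasing order:
93^1 ≡ 93
93^2 ≡ 38
93^3 = 93^2·93^1 ≡ 46
93^4 ≡ 27
93^6 = 93^4·93^2 ≡ 45
93^9 = 93^8·93^1 ≡ 108
93^12 = 93^8·93^4 ≡ 63
93^18 = 93^16·93^2 ≡ 1  ← first divisor giving 1
The order is 18.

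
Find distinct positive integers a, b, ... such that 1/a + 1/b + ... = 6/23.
1/4 + 1/92

Greedy algorithm:
6/23: ceiling(23/6) = 4, use 1/4
1/92: ceiling(92/1) = 92, use 1/92
Result: 6/23 = 1/4 + 1/92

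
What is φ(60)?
16

60 = 2^2 × 3 × 5
φ(n) = n × ∏(1 - 1/p) for each prime p dividing n
φ(60) = 60 × (1 - 1/2) × (1 - 1/3) × (1 - 1/5) = 16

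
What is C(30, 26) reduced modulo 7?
0

Using Lucas' theorem:
Write n=30 and k=26 in base 7:
n in base 7: [4, 2]
k in base 7: [3, 5]
C(30,26) mod 7 = ∏ C(n_i, k_i) mod 7
Digit binomials (mod 7): C(4,3) = 4; C(2,5) = 0 (k_i > n_i)
Product: 4 × 0 = 0 ≡ 0 (mod 7)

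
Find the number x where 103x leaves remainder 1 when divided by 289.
188

gcd(103, 289) = 1, so the inverse exists.
Extended Euclidean algorithm on (289, 103):
289 = 2 × 103 + 83  ⟹  83 = (1)·289 + (-2)·103
103 = 1 × 83 + 20  ⟹  20 = (-1)·289 + (3)·103
83 = 4 × 20 + 3  ⟹  3 = (5)·289 + (-14)·103
20 = 6 × 3 + 2  ⟹  2 = (-31)·289 + (87)·103
3 = 1 × 2 + 1  ⟹  1 = (36)·289 + (-101)·103
So (-101)·103 ≡ 1 (mod 289), i.e. 103^(-1) ≡ -101 ≡ 188 (mod 289).
Check: 103 × 188 = 19364 ≡ 1 (mod 289)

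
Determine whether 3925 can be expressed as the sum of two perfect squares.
9² + 62² (a=9, b=62)

Factorization: 3925 = 5^2 × 157
By Fermat: n is sum of two squares iff every prime p ≡ 3 (mod 4) appears to even power.
All primes ≡ 3 (mod 4) appear to even power.
Search a = 0, 1, 2, … for 3925 - a² a perfect square: first hit at a = 9: 3925 - 81 = 3844 = 62².
3925 = 9² + 62² = 81 + 3844 ✓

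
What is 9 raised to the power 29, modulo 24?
9

Repeated squaring. Binary of 29 = 11101.
9^1 ≡ 9 (mod 24); 9^2 ≡ 9 (mod 24); 9^4 ≡ 9 (mod 24); 9^8 ≡ 9 (mod 24); 9^16 ≡ 9 (mod 24)
9^29 = 9^1 × 9^4 × 9^8 × 9^16 ≡ 9 (mod 24)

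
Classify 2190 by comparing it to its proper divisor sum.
abundant

Proper divisors of 2190: sum = 1 + 2 + 3 + 5 + 6 + 10 + 15 + 30 + 73 + 146 + 219 + 365 + 438 + 730 + 1095 = 3138
Since 3138 > 2190, 2190 is abundant.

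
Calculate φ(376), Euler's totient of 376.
184

376 = 2^3 × 47
φ(n) = n × ∏(1 - 1/p) for each prime p dividing n
φ(376) = 376 × (1 - 1/2) × (1 - 1/47) = 184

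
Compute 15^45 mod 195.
135

Repeated squaring. Binary of 45 = 101101.
15^1 ≡ 15 (mod 195); 15^2 ≡ 30 (mod 195); 15^4 ≡ 120 (mod 195); 15^8 ≡ 165 (mod 195); 15^16 ≡ 120 (mod 195); 15^32 ≡ 165 (mod 195)
15^45 = 15^1 × 15^4 × 15^8 × 15^32 ≡ 135 (mod 195)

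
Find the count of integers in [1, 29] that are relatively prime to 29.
28

29 = 29
φ(n) = n × ∏(1 - 1/p) for each prime p dividing n
φ(29) = 29 × (1 - 1/29) = 28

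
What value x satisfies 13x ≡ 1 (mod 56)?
13

gcd(13, 56) = 1, so the inverse exists.
Extended Euclidean algorithm on (56, 13):
56 = 4 × 13 + 4  ⟹  4 = (1)·56 + (-4)·13
13 = 3 × 4 + 1  ⟹  1 = (-3)·56 + (13)·13
So (13)·13 ≡ 1 (mod 56), i.e. 13^(-1) ≡ 13 (mod 56).
Check: 13 × 13 = 169 ≡ 1 (mod 56)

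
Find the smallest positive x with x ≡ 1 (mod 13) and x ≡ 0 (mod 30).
300

Using Chinese Remainder Theorem:
M = 13 × 30 = 390
M1 = 30, M2 = 13
y1 = 30^(-1) mod 13 = 10
y2 = 13^(-1) mod 30 = 7
x = (1×30×10 + 0×13×7) mod 390 = 300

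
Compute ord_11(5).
5

11 is prime, so ord(5) divides φ(11) = 10.
Divisors of 10: 1, 2, 5, 10.
Repeated squaring: 5^1 ≡ 5, 5^2 ≡ 3, 5^4 ≡ 9, 5^8 ≡ 4 (mod 11).
Test 5^d mod 11 for each divisor d in increasing order:
5^1 ≡ 5
5^2 ≡ 3
5^5 = 5^4·5^1 ≡ 1  ← first divisor giving 1
The order is 5.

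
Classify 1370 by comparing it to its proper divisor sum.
deficient

Proper divisors of 1370: sum = 1 + 2 + 5 + 10 + 137 + 274 + 685 = 1114
Since 1114 < 1370, 1370 is deficient.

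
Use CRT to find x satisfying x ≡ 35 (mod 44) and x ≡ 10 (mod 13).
387

Using Chinese Remainder Theorem:
M = 44 × 13 = 572
M1 = 13, M2 = 44
y1 = 13^(-1) mod 44 = 17
y2 = 44^(-1) mod 13 = 8
x = (35×13×17 + 10×44×8) mod 572 = 387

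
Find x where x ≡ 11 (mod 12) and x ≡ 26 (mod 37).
359

Using Chinese Remainder Theorem:
M = 12 × 37 = 444
M1 = 37, M2 = 12
y1 = 37^(-1) mod 12 = 1
y2 = 12^(-1) mod 37 = 34
x = (11×37×1 + 26×12×34) mod 444 = 359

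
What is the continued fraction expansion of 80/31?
[2; 1, 1, 2, 1, 1, 2]

Euclidean algorithm steps:
80 = 2 × 31 + 18
31 = 1 × 18 + 13
18 = 1 × 13 + 5
13 = 2 × 5 + 3
5 = 1 × 3 + 2
3 = 1 × 2 + 1
2 = 2 × 1 + 0
Continued fraction: [2; 1, 1, 2, 1, 1, 2]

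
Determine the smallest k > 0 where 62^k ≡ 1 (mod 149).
148

149 is prime, so ord(62) divides φ(149) = 148.
Divisors of 148: 1, 2, 4, 37, 74, 148.
Repeated squaring: 62^1 ≡ 62, 62^2 ≡ 119, 62^4 ≡ 6, 62^8 ≡ 36, 62^16 ≡ 104, 62^32 ≡ 88, 62^64 ≡ 145, 62^128 ≡ 16 (mod 149).
Test 62^d mod 149 for each divisor d in increasing order:
62^1 ≡ 62
62^2 ≡ 119
62^4 ≡ 6
62^37 = 62^32·62^4·62^1 ≡ 105
62^74 = 62^64·62^8·62^2 ≡ 148
62^148 = 62^128·62^16·62^4 ≡ 1  ← first divisor giving 1
The order is 148.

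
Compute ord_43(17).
21

43 is prime, so ord(17) divides φ(43) = 42.
Divisors of 42: 1, 2, 3, 6, 7, 14, 21, 42.
Repeated squaring: 17^1 ≡ 17, 17^2 ≡ 31, 17^4 ≡ 15, 17^8 ≡ 10, 17^16 ≡ 14, 17^32 ≡ 24 (mod 43).
Test 17^d mod 43 for each divisor d in increasing order:
17^1 ≡ 17
17^2 ≡ 31
17^3 = 17^2·17^1 ≡ 11
17^6 = 17^4·17^2 ≡ 35
17^7 = 17^4·17^2·17^1 ≡ 36
17^14 = 17^8·17^4·17^2 ≡ 6
17^21 = 17^16·17^4·17^1 ≡ 1  ← first divisor giving 1
The order is 21.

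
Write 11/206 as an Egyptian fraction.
1/19 + 1/1305 + 1/5107770

Greedy algorithm:
11/206: ceiling(206/11) = 19, use 1/19
3/3914: ceiling(3914/3) = 1305, use 1/1305
1/5107770: ceiling(5107770/1) = 5107770, use 1/5107770
Result: 11/206 = 1/19 + 1/1305 + 1/5107770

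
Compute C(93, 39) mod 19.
7

Using Lucas' theorem:
Write n=93 and k=39 in base 19:
n in base 19: [4, 17]
k in base 19: [2, 1]
C(93,39) mod 19 = ∏ C(n_i, k_i) mod 19
Digit binomials (mod 19): C(4,2) = 6; C(17,1) = 17
Product: 6 × 17 = 102 ≡ 7 (mod 19)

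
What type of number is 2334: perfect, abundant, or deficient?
abundant

Proper divisors of 2334: sum = 1 + 2 + 3 + 6 + 389 + 778 + 1167 = 2346
Since 2346 > 2334, 2334 is abundant.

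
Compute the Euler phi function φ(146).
72

146 = 2 × 73
φ(n) = n × ∏(1 - 1/p) for each prime p dividing n
φ(146) = 146 × (1 - 1/2) × (1 - 1/73) = 72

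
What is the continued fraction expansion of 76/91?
[0; 1, 5, 15]

Euclidean algorithm steps:
76 = 0 × 91 + 76
91 = 1 × 76 + 15
76 = 5 × 15 + 1
15 = 15 × 1 + 0
Continued fraction: [0; 1, 5, 15]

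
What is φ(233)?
232

233 = 233
φ(n) = n × ∏(1 - 1/p) for each prime p dividing n
φ(233) = 233 × (1 - 1/233) = 232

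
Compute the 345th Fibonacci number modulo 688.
658

Matrix identity: Q^n = [[F_(n+1), F_n], [F_n, F_(n-1)]] with Q = [[1,1],[1,0]].
n = 345 = 101011001₂. Square-and-multiply, entries mod 688:
Q^1 = [[1,1],[1,0]]
Q^2 = (Q^1)² = [[2,1],[1,1]]
Q^5 = (Q^2)²·Q = [[8,5],[5,3]]
Q^10 = (Q^5)² = [[89,55],[55,34]]
Q^21 = (Q^10)²·Q = [[511,626],[626,573]]
Q^43 = (Q^21)²·Q = [[301,85],[85,216]]
Q^86 = (Q^43)² = [[130,601],[601,217]]
Q^172 = (Q^86)² = [[389,83],[83,306]]
Q^345 = (Q^172)²·Q = [[551,658],[658,581]]
F_345 mod 688 = Q^345[0][1] = 658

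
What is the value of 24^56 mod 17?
16

Repeated squaring. Binary of 56 = 111000.
24^1 ≡ 7 (mod 17); 24^2 ≡ 15 (mod 17); 24^4 ≡ 4 (mod 17); 24^8 ≡ 16 (mod 17); 24^16 ≡ 1 (mod 17); 24^32 ≡ 1 (mod 17)
24^56 = 24^8 × 24^16 × 24^32 ≡ 16 (mod 17)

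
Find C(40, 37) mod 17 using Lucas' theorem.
3

Using Lucas' theorem:
Write n=40 and k=37 in base 17:
n in base 17: [2, 6]
k in base 17: [2, 3]
C(40,37) mod 17 = ∏ C(n_i, k_i) mod 17
Digit binomials (mod 17): C(2,2) = 1; C(6,3) = 20 ≡ 3
Product: 1 × 3 = 3 ≡ 3 (mod 17)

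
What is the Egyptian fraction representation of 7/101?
1/15 + 1/379 + 1/574185

Greedy algorithm:
7/101: ceiling(101/7) = 15, use 1/15
4/1515: ceiling(1515/4) = 379, use 1/379
1/574185: ceiling(574185/1) = 574185, use 1/574185
Result: 7/101 = 1/15 + 1/379 + 1/574185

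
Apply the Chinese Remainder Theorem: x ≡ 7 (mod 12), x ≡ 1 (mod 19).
115

Using Chinese Remainder Theorem:
M = 12 × 19 = 228
M1 = 19, M2 = 12
y1 = 19^(-1) mod 12 = 7
y2 = 12^(-1) mod 19 = 8
x = (7×19×7 + 1×12×8) mod 228 = 115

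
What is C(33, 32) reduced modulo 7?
5

Using Lucas' theorem:
Write n=33 and k=32 in base 7:
n in base 7: [4, 5]
k in base 7: [4, 4]
C(33,32) mod 7 = ∏ C(n_i, k_i) mod 7
Digit binomials (mod 7): C(4,4) = 1; C(5,4) = 5
Product: 1 × 5 = 5 ≡ 5 (mod 7)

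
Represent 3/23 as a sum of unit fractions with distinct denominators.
1/8 + 1/184

Greedy algorithm:
3/23: ceiling(23/3) = 8, use 1/8
1/184: ceiling(184/1) = 184, use 1/184
Result: 3/23 = 1/8 + 1/184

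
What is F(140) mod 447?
426

Matrix identity: Q^n = [[F_(n+1), F_n], [F_n, F_(n-1)]] with Q = [[1,1],[1,0]].
n = 140 = 10001100₂. Square-and-multiply, entries mod 447:
Q^1 = [[1,1],[1,0]]
Q^2 = (Q^1)² = [[2,1],[1,1]]
Q^4 = (Q^2)² = [[5,3],[3,2]]
Q^8 = (Q^4)² = [[34,21],[21,13]]
Q^17 = (Q^8)²·Q = [[349,256],[256,93]]
Q^35 = (Q^17)²·Q = [[105,44],[44,61]]
Q^70 = (Q^35)² = [[445,152],[152,293]]
Q^140 = (Q^70)² = [[311,426],[426,332]]
F_140 mod 447 = Q^140[0][1] = 426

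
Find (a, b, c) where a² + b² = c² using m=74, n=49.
(3075, 7252, 7877)

Euclid's formula: a = m² - n², b = 2mn, c = m² + n²
m = 74, n = 49
a = 74² - 49² = 5476 - 2401 = 3075
b = 2 × 74 × 49 = 7252
c = 74² + 49² = 5476 + 2401 = 7877
Verification: 3075² + 7252² = 9455625 + 52591504 = 62047129 = 7877² ✓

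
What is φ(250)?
100

250 = 2 × 5^3
φ(n) = n × ∏(1 - 1/p) for each prime p dividing n
φ(250) = 250 × (1 - 1/2) × (1 - 1/5) = 100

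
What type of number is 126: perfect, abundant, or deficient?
abundant

Proper divisors of 126: sum = 1 + 2 + 3 + 6 + 7 + 9 + 14 + 18 + 21 + 42 + 63 = 186
Since 186 > 126, 126 is abundant.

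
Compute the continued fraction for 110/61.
[1; 1, 4, 12]

Euclidean algorithm steps:
110 = 1 × 61 + 49
61 = 1 × 49 + 12
49 = 4 × 12 + 1
12 = 12 × 1 + 0
Continued fraction: [1; 1, 4, 12]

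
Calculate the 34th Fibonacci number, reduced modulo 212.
87

Matrix identity: Q^n = [[F_(n+1), F_n], [F_n, F_(n-1)]] with Q = [[1,1],[1,0]].
n = 34 = 100010₂. Square-and-multiply, entries mod 212:
Q^1 = [[1,1],[1,0]]
Q^2 = (Q^1)² = [[2,1],[1,1]]
Q^4 = (Q^2)² = [[5,3],[3,2]]
Q^8 = (Q^4)² = [[34,21],[21,13]]
Q^17 = (Q^8)²·Q = [[40,113],[113,139]]
Q^34 = (Q^17)² = [[165,87],[87,78]]
F_34 mod 212 = Q^34[0][1] = 87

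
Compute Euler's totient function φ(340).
128

340 = 2^2 × 5 × 17
φ(n) = n × ∏(1 - 1/p) for each prime p dividing n
φ(340) = 340 × (1 - 1/2) × (1 - 1/5) × (1 - 1/17) = 128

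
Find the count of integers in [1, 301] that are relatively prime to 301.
252

301 = 7 × 43
φ(n) = n × ∏(1 - 1/p) for each prime p dividing n
φ(301) = 301 × (1 - 1/7) × (1 - 1/43) = 252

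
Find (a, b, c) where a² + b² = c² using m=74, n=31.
(4515, 4588, 6437)

Euclid's formula: a = m² - n², b = 2mn, c = m² + n²
m = 74, n = 31
a = 74² - 31² = 5476 - 961 = 4515
b = 2 × 74 × 31 = 4588
c = 74² + 31² = 5476 + 961 = 6437
Verification: 4515² + 4588² = 20385225 + 21049744 = 41434969 = 6437² ✓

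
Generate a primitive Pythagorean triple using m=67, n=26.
(3813, 3484, 5165)

Euclid's formula: a = m² - n², b = 2mn, c = m² + n²
m = 67, n = 26
a = 67² - 26² = 4489 - 676 = 3813
b = 2 × 67 × 26 = 3484
c = 67² + 26² = 4489 + 676 = 5165
Verification: 3813² + 3484² = 14538969 + 12138256 = 26677225 = 5165² ✓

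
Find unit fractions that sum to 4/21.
1/6 + 1/42

Greedy algorithm:
4/21: ceiling(21/4) = 6, use 1/6
1/42: ceiling(42/1) = 42, use 1/42
Result: 4/21 = 1/6 + 1/42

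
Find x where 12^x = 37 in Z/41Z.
16

Baby-step giant-step with step n = ⌈√41⌉ = 7.
Baby steps 12^j mod 41 (j:value) for j=0..6: 0:1, 1:12, 2:21, 3:6, 4:31, 5:3, 6:36.
Giant-step multiplier: 12^(-7) ≡ 12^(40-7) = 12^33 ≡ 28 (mod 41).
Giant steps γ_i = 37·28^i mod 41: γ_0=37, γ_1=11, γ_2=21 (in table at j=2).
x = i·n + j = 2·7 + 2 = 16.
Check: 12^16 ≡ 37 (mod 41).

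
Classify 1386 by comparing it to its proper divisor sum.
abundant

Proper divisors of 1386: sum = 1 + 2 + 3 + 6 + 7 + 9 + 11 + 14 + ... + 198 + 231 + 462 + 693 (23 divisors) = 2358
Since 2358 > 1386, 1386 is abundant.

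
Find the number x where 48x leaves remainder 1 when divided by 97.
95

gcd(48, 97) = 1, so the inverse exists.
Extended Euclidean algorithm on (97, 48):
97 = 2 × 48 + 1  ⟹  1 = (1)·97 + (-2)·48
So (-2)·48 ≡ 1 (mod 97), i.e. 48^(-1) ≡ -2 ≡ 95 (mod 97).
Check: 48 × 95 = 4560 ≡ 1 (mod 97)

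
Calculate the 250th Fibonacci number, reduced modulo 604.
151

Matrix identity: Q^n = [[F_(n+1), F_n], [F_n, F_(n-1)]] with Q = [[1,1],[1,0]].
n = 250 = 11111010₂. Square-and-multiply, entries mod 604:
Q^1 = [[1,1],[1,0]]
Q^3 = (Q^1)²·Q = [[3,2],[2,1]]
Q^7 = (Q^3)²·Q = [[21,13],[13,8]]
Q^15 = (Q^7)²·Q = [[383,6],[6,377]]
Q^31 = (Q^15)²·Q = [[285,557],[557,332]]
Q^62 = (Q^31)² = [[82,597],[597,89]]
Q^125 = (Q^62)²·Q = [[140,129],[129,11]]
Q^250 = (Q^125)² = [[1,151],[151,454]]
F_250 mod 604 = Q^250[0][1] = 151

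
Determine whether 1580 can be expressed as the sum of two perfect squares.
Not possible

Factorization: 1580 = 2^2 × 5 × 79
By Fermat: n is sum of two squares iff every prime p ≡ 3 (mod 4) appears to even power.
Prime(s) ≡ 3 (mod 4) with odd exponent: [(79, 1)]
Therefore 1580 cannot be expressed as a² + b².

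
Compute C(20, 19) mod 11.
9

Using Lucas' theorem:
Write n=20 and k=19 in base 11:
n in base 11: [1, 9]
k in base 11: [1, 8]
C(20,19) mod 11 = ∏ C(n_i, k_i) mod 11
Digit binomials (mod 11): C(1,1) = 1; C(9,8) = 9
Product: 1 × 9 = 9 ≡ 9 (mod 11)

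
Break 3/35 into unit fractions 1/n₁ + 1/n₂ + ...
1/12 + 1/420

Greedy algorithm:
3/35: ceiling(35/3) = 12, use 1/12
1/420: ceiling(420/1) = 420, use 1/420
Result: 3/35 = 1/12 + 1/420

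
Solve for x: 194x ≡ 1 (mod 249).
86

gcd(194, 249) = 1, so the inverse exists.
Extended Euclidean algorithm on (249, 194):
249 = 1 × 194 + 55  ⟹  55 = (1)·249 + (-1)·194
194 = 3 × 55 + 29  ⟹  29 = (-3)·249 + (4)·194
55 = 1 × 29 + 26  ⟹  26 = (4)·249 + (-5)·194
29 = 1 × 26 + 3  ⟹  3 = (-7)·249 + (9)·194
26 = 8 × 3 + 2  ⟹  2 = (60)·249 + (-77)·194
3 = 1 × 2 + 1  ⟹  1 = (-67)·249 + (86)·194
So (86)·194 ≡ 1 (mod 249), i.e. 194^(-1) ≡ 86 (mod 249).
Check: 194 × 86 = 16684 ≡ 1 (mod 249)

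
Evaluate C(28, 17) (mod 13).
0

Using Lucas' theorem:
Write n=28 and k=17 in base 13:
n in base 13: [2, 2]
k in base 13: [1, 4]
C(28,17) mod 13 = ∏ C(n_i, k_i) mod 13
Digit binomials (mod 13): C(2,1) = 2; C(2,4) = 0 (k_i > n_i)
Product: 2 × 0 = 0 ≡ 0 (mod 13)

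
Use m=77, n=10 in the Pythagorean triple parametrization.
(5829, 1540, 6029)

Euclid's formula: a = m² - n², b = 2mn, c = m² + n²
m = 77, n = 10
a = 77² - 10² = 5929 - 100 = 5829
b = 2 × 77 × 10 = 1540
c = 77² + 10² = 5929 + 100 = 6029
Verification: 5829² + 1540² = 33977241 + 2371600 = 36348841 = 6029² ✓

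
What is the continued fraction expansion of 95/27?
[3; 1, 1, 13]

Euclidean algorithm steps:
95 = 3 × 27 + 14
27 = 1 × 14 + 13
14 = 1 × 13 + 1
13 = 13 × 1 + 0
Continued fraction: [3; 1, 1, 13]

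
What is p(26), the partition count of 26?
2436

p(n) counts ways to write n as a sum of positive integers (order ignored).
Euler's pentagonal recurrence: p(k) = p(k-1) + p(k-2) - p(k-5) - p(k-7) + p(k-12) + p(k-15) - ... (offsets j(3j∓1)/2, signs ++--, p(0)=1, p(<0)=0).
DP table for k = 0..25: p(0)=1, p(1)=1, p(2)=2, p(3)=3, p(4)=5, p(5)=7, p(6)=11, p(7)=15, p(8)=22, p(9)=30, p(10)=42, p(11)=56, p(12)=77, p(13)=101, p(14)=135, p(15)=176, p(16)=231, p(17)=297, p(18)=385, p(19)=490, p(20)=627, p(21)=792, p(22)=1002, p(23)=1255, p(24)=1575, p(25)=1958.
Final step: p(26) = p(25) + p(24) - p(21) - p(19) + p(14) + p(11) - p(4) - p(0)
= 1958 + 1575 - 792 - 490 + 135 + 56 - 5 - 1
= 2436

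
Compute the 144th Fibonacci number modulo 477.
252

Matrix identity: Q^n = [[F_(n+1), F_n], [F_n, F_(n-1)]] with Q = [[1,1],[1,0]].
n = 144 = 10010000₂. Square-and-multiply, entries mod 477:
Q^1 = [[1,1],[1,0]]
Q^2 = (Q^1)² = [[2,1],[1,1]]
Q^4 = (Q^2)² = [[5,3],[3,2]]
Q^9 = (Q^4)²·Q = [[55,34],[34,21]]
Q^18 = (Q^9)² = [[365,199],[199,166]]
Q^36 = (Q^18)² = [[152,252],[252,377]]
Q^72 = (Q^36)² = [[271,225],[225,46]]
Q^144 = (Q^72)² = [[46,252],[252,271]]
F_144 mod 477 = Q^144[0][1] = 252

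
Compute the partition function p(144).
22540654445

p(n) counts ways to write n as a sum of positive integers (order ignored).
Euler's pentagonal recurrence: p(k) = p(k-1) + p(k-2) - p(k-5) - p(k-7) + p(k-12) + p(k-15) - ... (offsets j(3j∓1)/2, signs ++--, p(0)=1, p(<0)=0).
DP table for k = 0..143: p(0)=1, p(1)=1, p(2)=2, p(3)=3, p(4)=5, p(5)=7, p(6)=11, p(7)=15, p(8)=22, p(9)=30, p(10)=42, p(11)=56, p(12)=77, p(13)=101, p(14)=135, p(15)=176, p(16)=231, p(17)=297, p(18)=385, p(19)=490, p(20)=627, p(21)=792, p(22)=1002, p(23)=1255, p(24)=1575, p(25)=1958, p(26)=2436, p(27)=3010, p(28)=3718, p(29)=4565, p(30)=5604, p(31)=6842, p(32)=8349, p(33)=10143, p(34)=12310, p(35)=14883, p(36)=17977, p(37)=21637, p(38)=26015, p(39)=31185, p(40)=37338, p(41)=44583, p(42)=53174, p(43)=63261, p(44)=75175, p(45)=89134, p(46)=105558, p(47)=124754, p(48)=147273, p(49)=173525, p(50)=204226, p(51)=239943, p(52)=281589, p(53)=329931, p(54)=386155, p(55)=451276, p(56)=526823, p(57)=614154, p(58)=715220, p(59)=831820, p(60)=966467, p(61)=1121505, p(62)=1300156, p(63)=1505499, p(64)=1741630, p(65)=2012558, p(66)=2323520, p(67)=2679689, p(68)=3087735, p(69)=3554345, p(70)=4087968, p(71)=4697205, p(72)=5392783, p(73)=6185689, p(74)=7089500, p(75)=8118264, p(76)=9289091, p(77)=10619863, p(78)=12132164, p(79)=13848650, p(80)=15796476, p(81)=18004327, p(82)=20506255, p(83)=23338469, p(84)=26543660, p(85)=30167357, p(86)=34262962, p(87)=38887673, p(88)=44108109, p(89)=49995925, p(90)=56634173, p(91)=64112359, p(92)=72533807, p(93)=82010177, p(94)=92669720, p(95)=104651419, p(96)=118114304, p(97)=133230930, p(98)=150198136, p(99)=169229875, p(100)=190569292, p(101)=214481126, p(102)=241265379, p(103)=271248950, p(104)=304801365, p(105)=342325709, p(106)=384276336, p(107)=431149389, p(108)=483502844, p(109)=541946240, p(110)=607163746, p(111)=679903203, p(112)=761002156, p(113)=851376628, p(114)=952050665, p(115)=1064144451, p(116)=1188908248, p(117)=1327710076, p(118)=1482074143, p(119)=1653668665, p(120)=1844349560, p(121)=2056148051, p(122)=2291320912, p(123)=2552338241, p(124)=2841940500, p(125)=3163127352, p(126)=3519222692, p(127)=3913864295, p(128)=4351078600, p(129)=4835271870, p(130)=5371315400, p(131)=5964539504, p(132)=6620830889, p(133)=7346629512, p(134)=8149040695, p(135)=9035836076, p(136)=10015581680, p(137)=11097645016, p(138)=12292341831, p(139)=13610949895, p(140)=15065878135, p(141)=16670689208, p(142)=18440293320, p(143)=20390982757.
Final step: p(144) = p(143) + p(142) - p(139) - p(137) + p(132) + p(129) - p(122) - p(118) + p(109) + p(104) - p(93) - p(87) + p(74) + p(67) - p(52) - p(44) + p(27) + p(18)
= 20390982757 + 18440293320 - 13610949895 - 11097645016 + 6620830889 + 4835271870 - 2291320912 - 1482074143 + 541946240 + 304801365 - 82010177 - 38887673 + 7089500 + 2679689 - 281589 - 75175 + 3010 + 385
= 22540654445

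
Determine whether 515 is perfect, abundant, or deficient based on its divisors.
deficient

Proper divisors of 515: sum = 1 + 5 + 103 = 109
Since 109 < 515, 515 is deficient.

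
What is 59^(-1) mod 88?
3

gcd(59, 88) = 1, so the inverse exists.
Extended Euclidean algorithm on (88, 59):
88 = 1 × 59 + 29  ⟹  29 = (1)·88 + (-1)·59
59 = 2 × 29 + 1  ⟹  1 = (-2)·88 + (3)·59
So (3)·59 ≡ 1 (mod 88), i.e. 59^(-1) ≡ 3 (mod 88).
Check: 59 × 3 = 177 ≡ 1 (mod 88)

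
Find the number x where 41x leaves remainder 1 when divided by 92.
9

gcd(41, 92) = 1, so the inverse exists.
Extended Euclidean algorithm on (92, 41):
92 = 2 × 41 + 10  ⟹  10 = (1)·92 + (-2)·41
41 = 4 × 10 + 1  ⟹  1 = (-4)·92 + (9)·41
So (9)·41 ≡ 1 (mod 92), i.e. 41^(-1) ≡ 9 (mod 92).
Check: 41 × 9 = 369 ≡ 1 (mod 92)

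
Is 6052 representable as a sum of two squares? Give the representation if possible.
24² + 74² (a=24, b=74)

Factorization: 6052 = 2^2 × 17 × 89
By Fermat: n is sum of two squares iff every prime p ≡ 3 (mod 4) appears to even power.
All primes ≡ 3 (mod 4) appear to even power.
Search a = 0, 1, 2, … for 6052 - a² a perfect square: first hit at a = 24: 6052 - 576 = 5476 = 74².
6052 = 24² + 74² = 576 + 5476 ✓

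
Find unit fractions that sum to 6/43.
1/8 + 1/69 + 1/23736

Greedy algorithm:
6/43: ceiling(43/6) = 8, use 1/8
5/344: ceiling(344/5) = 69, use 1/69
1/23736: ceiling(23736/1) = 23736, use 1/23736
Result: 6/43 = 1/8 + 1/69 + 1/23736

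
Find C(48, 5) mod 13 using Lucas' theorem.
9

Using Lucas' theorem:
Write n=48 and k=5 in base 13:
n in base 13: [3, 9]
k in base 13: [0, 5]
C(48,5) mod 13 = ∏ C(n_i, k_i) mod 13
Digit binomials (mod 13): C(3,0) = 1; C(9,5) = 126 ≡ 9
Product: 1 × 9 = 9 ≡ 9 (mod 13)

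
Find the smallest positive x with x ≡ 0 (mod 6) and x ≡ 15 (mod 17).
66

Using Chinese Remainder Theorem:
M = 6 × 17 = 102
M1 = 17, M2 = 6
y1 = 17^(-1) mod 6 = 5
y2 = 6^(-1) mod 17 = 3
x = (0×17×5 + 15×6×3) mod 102 = 66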